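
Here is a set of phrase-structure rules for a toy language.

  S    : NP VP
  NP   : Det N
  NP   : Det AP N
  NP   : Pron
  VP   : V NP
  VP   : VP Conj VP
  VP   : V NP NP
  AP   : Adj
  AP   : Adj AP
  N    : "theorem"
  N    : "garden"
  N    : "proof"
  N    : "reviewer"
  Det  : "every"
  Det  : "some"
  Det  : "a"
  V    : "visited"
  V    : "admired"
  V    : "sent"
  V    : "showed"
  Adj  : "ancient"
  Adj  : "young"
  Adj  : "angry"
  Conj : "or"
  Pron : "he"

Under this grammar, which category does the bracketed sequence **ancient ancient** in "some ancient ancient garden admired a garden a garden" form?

S
  NP
    Det: some
    AP
      Adj: ancient
      AP
        Adj: ancient
    N: garden
  VP
    V: admired
    NP
      Det: a
      N: garden
    NP
      Det: a
      N: garden
The span 'ancient ancient' is the AP node built by AP → Adj AP.

AP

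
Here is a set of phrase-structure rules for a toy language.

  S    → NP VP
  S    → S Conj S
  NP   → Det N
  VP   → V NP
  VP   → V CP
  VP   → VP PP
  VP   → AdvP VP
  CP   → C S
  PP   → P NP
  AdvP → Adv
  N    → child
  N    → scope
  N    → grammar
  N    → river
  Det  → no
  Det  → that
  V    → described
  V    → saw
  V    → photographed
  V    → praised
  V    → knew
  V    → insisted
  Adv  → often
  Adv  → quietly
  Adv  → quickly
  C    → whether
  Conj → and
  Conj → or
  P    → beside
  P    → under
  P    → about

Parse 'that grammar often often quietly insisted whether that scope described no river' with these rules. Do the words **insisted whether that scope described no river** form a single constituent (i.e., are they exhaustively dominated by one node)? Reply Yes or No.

Yes

[S [NP [Det that] [N grammar]] [VP [AdvP [Adv often]] [VP [AdvP [Adv often]] [VP [AdvP [Adv quietly]] [VP [V insisted] [CP [C whether] [S [NP [Det that] [N scope]] [VP [V described] [NP [Det no] [N river]]]]]]]]]]
The words 'insisted whether that scope described no river' are exhaustively dominated by a single VP node (built by VP → V CP), so they form a constituent.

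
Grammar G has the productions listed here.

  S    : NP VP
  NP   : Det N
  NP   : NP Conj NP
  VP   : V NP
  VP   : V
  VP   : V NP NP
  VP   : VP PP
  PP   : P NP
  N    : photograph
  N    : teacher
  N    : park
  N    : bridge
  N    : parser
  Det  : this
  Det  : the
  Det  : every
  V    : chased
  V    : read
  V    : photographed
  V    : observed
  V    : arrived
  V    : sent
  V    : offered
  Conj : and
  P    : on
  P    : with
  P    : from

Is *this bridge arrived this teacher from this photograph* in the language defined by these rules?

[S [NP [Det this] [N bridge]] [VP [VP [V arrived] [NP [Det this] [N teacher]]] [PP [P from] [NP [Det this] [N photograph]]]]]
Every word is introduced by a lexical rule and the phrasal rules combine the resulting categories into a single S.

Grammatical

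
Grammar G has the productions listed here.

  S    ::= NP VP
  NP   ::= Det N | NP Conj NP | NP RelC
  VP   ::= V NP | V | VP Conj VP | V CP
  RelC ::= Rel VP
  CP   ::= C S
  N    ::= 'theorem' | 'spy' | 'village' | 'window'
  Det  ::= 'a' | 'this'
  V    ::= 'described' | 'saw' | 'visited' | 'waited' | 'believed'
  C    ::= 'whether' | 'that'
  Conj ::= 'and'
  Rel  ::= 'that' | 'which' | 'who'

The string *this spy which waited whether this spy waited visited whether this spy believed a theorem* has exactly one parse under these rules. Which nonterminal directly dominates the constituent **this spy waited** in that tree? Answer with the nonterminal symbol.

[S [NP [NP [Det this] [N spy]] [RelC [Rel which] [VP [V waited] [CP [C whether] [S [NP [Det this] [N spy]] [VP [V waited]]]]]]] [VP [V visited] [CP [C whether] [S [NP [Det this] [N spy]] [VP [V believed] [NP [Det a] [N theorem]]]]]]]
The span 'this spy waited' is the S node built by S → NP VP.
Its mother is the CP built by CP → C S.

CP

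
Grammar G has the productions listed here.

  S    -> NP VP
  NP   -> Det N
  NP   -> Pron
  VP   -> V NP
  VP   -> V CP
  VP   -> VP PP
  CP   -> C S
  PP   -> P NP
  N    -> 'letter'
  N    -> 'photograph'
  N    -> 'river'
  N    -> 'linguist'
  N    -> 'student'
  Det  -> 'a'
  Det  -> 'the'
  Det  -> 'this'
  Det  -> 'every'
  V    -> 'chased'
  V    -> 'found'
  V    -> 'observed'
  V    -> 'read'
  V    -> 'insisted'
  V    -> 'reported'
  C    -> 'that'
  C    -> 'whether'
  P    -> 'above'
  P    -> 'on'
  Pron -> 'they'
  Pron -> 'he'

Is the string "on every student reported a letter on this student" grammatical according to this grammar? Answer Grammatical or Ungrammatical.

Ungrammatical

For S → NP VP, no prefix of the string parses as an NP.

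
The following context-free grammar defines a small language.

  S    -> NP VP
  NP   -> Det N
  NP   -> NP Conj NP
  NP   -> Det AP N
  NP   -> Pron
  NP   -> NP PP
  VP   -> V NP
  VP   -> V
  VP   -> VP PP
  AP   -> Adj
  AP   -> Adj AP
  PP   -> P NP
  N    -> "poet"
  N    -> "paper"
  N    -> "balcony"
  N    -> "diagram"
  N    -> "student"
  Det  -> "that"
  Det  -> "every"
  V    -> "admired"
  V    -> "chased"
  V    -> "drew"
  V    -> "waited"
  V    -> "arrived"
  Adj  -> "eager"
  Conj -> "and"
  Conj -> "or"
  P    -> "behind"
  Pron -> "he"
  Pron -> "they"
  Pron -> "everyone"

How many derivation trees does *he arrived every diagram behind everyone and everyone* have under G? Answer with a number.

Two of the 3 distinct bracketings:
[S [NP [Pron he]] [VP [V arrived] [NP [NP [NP [Det every] [N diagram]] [PP [P behind] [NP [Pron everyone]]]] [Conj and] [NP [Pron everyone]]]]]
[S [NP [Pron he]] [VP [V arrived] [NP [NP [Det every] [N diagram]] [PP [P behind] [NP [NP [Pron everyone]] [Conj and] [NP [Pron everyone]]]]]]]
The trees differ in how a recursive rule is bracketed over the same span.

3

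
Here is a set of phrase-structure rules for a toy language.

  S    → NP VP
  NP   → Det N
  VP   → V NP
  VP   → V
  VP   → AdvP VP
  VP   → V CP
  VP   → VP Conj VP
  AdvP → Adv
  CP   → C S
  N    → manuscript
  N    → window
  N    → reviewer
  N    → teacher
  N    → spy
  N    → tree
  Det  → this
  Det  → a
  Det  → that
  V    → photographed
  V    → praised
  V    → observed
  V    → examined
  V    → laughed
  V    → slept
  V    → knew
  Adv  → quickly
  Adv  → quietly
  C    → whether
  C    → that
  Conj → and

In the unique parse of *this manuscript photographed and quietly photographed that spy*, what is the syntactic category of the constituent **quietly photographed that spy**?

VP

S
  NP
    Det: this
    N: manuscript
  VP
    VP
      V: photographed
    Conj: and
    VP
      AdvP
        Adv: quietly
      VP
        V: photographed
        NP
          Det: that
          N: spy
The span 'quietly photographed that spy' is the VP node built by VP → AdvP VP.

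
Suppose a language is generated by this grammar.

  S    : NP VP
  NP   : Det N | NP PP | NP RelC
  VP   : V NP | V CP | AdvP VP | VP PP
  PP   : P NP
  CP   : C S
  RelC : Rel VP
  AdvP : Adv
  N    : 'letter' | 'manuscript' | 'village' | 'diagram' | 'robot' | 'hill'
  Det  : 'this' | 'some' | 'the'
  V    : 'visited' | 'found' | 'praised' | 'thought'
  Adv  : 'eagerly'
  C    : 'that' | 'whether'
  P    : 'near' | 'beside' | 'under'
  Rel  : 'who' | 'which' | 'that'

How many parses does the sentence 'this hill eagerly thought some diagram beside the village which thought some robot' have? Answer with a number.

4

Two of the 4 distinct bracketings:
[S [NP [Det this] [N hill]] [VP [AdvP [Adv eagerly]] [VP [V thought] [NP [NP [Det some] [N diagram]] [PP [P beside] [NP [NP [Det the] [N village]] [RelC [Rel which] [VP [V thought] [NP [Det some] [N robot]]]]]]]]]]
[S [NP [Det this] [N hill]] [VP [AdvP [Adv eagerly]] [VP [V thought] [NP [NP [NP [Det some] [N diagram]] [PP [P beside] [NP [Det the] [N village]]]] [RelC [Rel which] [VP [V thought] [NP [Det some] [N robot]]]]]]]]
The trees differ in how a recursive rule is bracketed over the same span.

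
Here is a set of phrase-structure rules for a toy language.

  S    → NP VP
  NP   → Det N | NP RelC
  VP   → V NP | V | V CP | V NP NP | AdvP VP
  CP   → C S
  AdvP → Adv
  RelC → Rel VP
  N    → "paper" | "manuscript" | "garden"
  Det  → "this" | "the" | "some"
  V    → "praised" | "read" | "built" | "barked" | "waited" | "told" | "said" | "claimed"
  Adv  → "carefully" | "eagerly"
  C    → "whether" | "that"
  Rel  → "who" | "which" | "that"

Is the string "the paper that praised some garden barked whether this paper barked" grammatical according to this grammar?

S
  NP
    NP
      Det: the
      N: paper
    RelC
      Rel: that
      VP
        V: praised
        NP
          Det: some
          N: garden
  VP
    V: barked
    CP
      C: whether
      S
        NP
          Det: this
          N: paper
        VP
          V: barked
Each bracket corresponds to one application of a listed rule, so the string is derivable from S.

Grammatical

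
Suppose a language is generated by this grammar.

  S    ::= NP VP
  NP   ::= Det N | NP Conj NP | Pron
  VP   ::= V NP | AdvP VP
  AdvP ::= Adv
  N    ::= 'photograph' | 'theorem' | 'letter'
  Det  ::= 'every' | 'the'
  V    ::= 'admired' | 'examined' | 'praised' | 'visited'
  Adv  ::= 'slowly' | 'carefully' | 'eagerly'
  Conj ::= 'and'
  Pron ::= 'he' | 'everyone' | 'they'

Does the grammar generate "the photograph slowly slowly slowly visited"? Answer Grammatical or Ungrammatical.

Ungrammatical

For S → NP VP, the only prefix that parses as NP is 'the photograph', but the remainder 'slowly slowly slowly visited' is not a VP under these rules.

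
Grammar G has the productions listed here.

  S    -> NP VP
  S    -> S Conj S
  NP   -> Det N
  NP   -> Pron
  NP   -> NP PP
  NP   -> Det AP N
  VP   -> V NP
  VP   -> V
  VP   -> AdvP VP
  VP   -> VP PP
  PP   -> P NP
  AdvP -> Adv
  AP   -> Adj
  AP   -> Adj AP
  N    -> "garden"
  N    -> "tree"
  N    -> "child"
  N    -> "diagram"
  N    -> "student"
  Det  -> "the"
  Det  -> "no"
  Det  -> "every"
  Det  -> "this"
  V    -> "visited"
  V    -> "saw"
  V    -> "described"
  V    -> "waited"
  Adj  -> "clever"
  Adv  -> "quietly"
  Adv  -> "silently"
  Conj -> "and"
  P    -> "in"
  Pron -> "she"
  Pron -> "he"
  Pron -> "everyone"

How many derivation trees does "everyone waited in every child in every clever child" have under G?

The two bracketings:
[S [NP [Pron everyone]] [VP [VP [V waited]] [PP [P in] [NP [NP [Det every] [N child]] [PP [P in] [NP [Det every] [AP [Adj clever]] [N child]]]]]]]
[S [NP [Pron everyone]] [VP [VP [VP [V waited]] [PP [P in] [NP [Det every] [N child]]]] [PP [P in] [NP [Det every] [AP [Adj clever]] [N child]]]]]
The difference turns on whether NP → NP PP is used at the relevant span, versus an alternative expansion of NP.

2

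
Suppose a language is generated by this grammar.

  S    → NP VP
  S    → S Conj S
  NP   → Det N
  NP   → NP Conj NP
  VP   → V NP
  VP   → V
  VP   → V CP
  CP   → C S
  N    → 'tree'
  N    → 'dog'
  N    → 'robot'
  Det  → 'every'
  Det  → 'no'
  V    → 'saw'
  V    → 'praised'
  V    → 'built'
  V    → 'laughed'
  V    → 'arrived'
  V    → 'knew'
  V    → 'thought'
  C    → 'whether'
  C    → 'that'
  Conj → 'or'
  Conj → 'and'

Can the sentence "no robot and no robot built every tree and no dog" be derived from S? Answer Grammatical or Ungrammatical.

Grammatical

[S [NP [NP [Det no] [N robot]] [Conj and] [NP [Det no] [N robot]]] [VP [V built] [NP [NP [Det every] [N tree]] [Conj and] [NP [Det no] [N dog]]]]]
Every word is introduced by a lexical rule and the phrasal rules combine the resulting categories into a single S.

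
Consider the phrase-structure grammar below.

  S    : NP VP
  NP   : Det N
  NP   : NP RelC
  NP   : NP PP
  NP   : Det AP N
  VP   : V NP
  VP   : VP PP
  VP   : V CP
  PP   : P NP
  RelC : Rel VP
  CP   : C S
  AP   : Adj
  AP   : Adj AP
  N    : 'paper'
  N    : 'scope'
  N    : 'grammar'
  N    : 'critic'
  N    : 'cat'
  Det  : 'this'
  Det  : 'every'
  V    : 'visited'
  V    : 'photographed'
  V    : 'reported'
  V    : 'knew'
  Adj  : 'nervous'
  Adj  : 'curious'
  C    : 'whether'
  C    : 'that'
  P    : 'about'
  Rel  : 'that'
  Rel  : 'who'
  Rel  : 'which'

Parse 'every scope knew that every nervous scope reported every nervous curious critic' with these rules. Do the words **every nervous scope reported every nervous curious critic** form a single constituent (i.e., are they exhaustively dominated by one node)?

Yes

[S [NP [Det every] [N scope]] [VP [V knew] [CP [C that] [S [NP [Det every] [AP [Adj nervous]] [N scope]] [VP [V reported] [NP [Det every] [AP [Adj nervous] [AP [Adj curious]]] [N critic]]]]]]]
The words 'every nervous scope reported every nervous curious critic' are exhaustively dominated by a single S node (built by S → NP VP), so they form a constituent.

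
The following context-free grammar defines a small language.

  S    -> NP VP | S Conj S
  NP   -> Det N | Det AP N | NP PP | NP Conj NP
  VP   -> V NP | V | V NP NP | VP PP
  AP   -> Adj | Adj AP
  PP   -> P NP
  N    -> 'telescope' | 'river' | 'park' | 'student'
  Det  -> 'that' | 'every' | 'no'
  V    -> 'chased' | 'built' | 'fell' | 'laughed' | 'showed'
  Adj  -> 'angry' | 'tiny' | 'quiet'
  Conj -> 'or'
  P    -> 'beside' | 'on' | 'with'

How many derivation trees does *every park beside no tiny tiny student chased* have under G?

[S [NP [NP [Det every] [N park]] [PP [P beside] [NP [Det no] [AP [Adj tiny] [AP [Adj tiny]]] [N student]]]] [VP [V chased]]]
No rule offers an alternative attachment or grouping for any span, so this is the only derivation.

1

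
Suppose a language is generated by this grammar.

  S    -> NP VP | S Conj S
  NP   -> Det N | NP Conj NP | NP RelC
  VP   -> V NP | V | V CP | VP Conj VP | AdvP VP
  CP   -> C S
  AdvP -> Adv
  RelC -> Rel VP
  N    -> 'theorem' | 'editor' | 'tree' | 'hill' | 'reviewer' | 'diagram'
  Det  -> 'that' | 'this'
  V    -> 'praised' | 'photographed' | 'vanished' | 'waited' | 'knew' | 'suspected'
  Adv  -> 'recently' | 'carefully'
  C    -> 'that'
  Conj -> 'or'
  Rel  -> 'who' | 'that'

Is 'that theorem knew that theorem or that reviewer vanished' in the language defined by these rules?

S
  S
    NP
      Det: that
      N: theorem
    VP
      V: knew
      NP
        Det: that
        N: theorem
  Conj: or
  S
    NP
      Det: that
      N: reviewer
    VP
      V: vanished
The bracketing above is licensed at every node by one of the given productions, with S at the root.

Grammatical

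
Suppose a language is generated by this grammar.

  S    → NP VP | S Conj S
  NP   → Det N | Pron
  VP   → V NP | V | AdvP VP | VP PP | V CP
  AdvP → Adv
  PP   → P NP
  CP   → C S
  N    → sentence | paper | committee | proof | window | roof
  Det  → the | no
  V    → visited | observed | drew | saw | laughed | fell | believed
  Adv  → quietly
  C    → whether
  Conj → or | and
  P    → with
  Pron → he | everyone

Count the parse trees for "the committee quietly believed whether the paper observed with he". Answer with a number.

3

Two of the 3 distinct bracketings:
[S [NP [Det the] [N committee]] [VP [AdvP [Adv quietly]] [VP [VP [V believed] [CP [C whether] [S [NP [Det the] [N paper]] [VP [V observed]]]]] [PP [P with] [NP [Pron he]]]]]]
[S [NP [Det the] [N committee]] [VP [AdvP [Adv quietly]] [VP [V believed] [CP [C whether] [S [NP [Det the] [N paper]] [VP [VP [V observed]] [PP [P with] [NP [Pron he]]]]]]]]]
The trees differ in how a recursive rule is bracketed over the same span.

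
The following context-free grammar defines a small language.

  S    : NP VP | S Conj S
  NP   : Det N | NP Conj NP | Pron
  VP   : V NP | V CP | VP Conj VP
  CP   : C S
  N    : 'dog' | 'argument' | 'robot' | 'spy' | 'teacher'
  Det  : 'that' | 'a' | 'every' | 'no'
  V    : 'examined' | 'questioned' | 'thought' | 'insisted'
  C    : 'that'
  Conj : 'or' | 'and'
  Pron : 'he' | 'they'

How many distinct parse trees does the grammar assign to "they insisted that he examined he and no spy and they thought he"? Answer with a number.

Two of the 4 distinct bracketings:
[S [NP [Pron they]] [VP [V insisted] [CP [C that] [S [S [NP [Pron he]] [VP [V examined] [NP [Pron he]]]] [Conj and] [S [NP [NP [Det no] [N spy]] [Conj and] [NP [Pron they]]] [VP [V thought] [NP [Pron he]]]]]]]]
[S [NP [Pron they]] [VP [V insisted] [CP [C that] [S [S [NP [Pron he]] [VP [V examined] [NP [NP [Pron he]] [Conj and] [NP [Det no] [N spy]]]]] [Conj and] [S [NP [Pron they]] [VP [V thought] [NP [Pron he]]]]]]]]
The trees differ in how a recursive rule is bracketed over the same span.

4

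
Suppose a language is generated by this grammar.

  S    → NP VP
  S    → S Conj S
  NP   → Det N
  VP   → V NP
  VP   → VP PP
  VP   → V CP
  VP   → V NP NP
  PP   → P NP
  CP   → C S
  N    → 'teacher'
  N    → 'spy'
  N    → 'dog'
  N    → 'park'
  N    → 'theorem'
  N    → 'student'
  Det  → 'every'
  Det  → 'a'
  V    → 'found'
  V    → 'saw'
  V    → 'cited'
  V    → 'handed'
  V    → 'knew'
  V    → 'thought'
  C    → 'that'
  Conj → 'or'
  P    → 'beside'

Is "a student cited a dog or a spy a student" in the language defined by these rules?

For S → NP VP, the only prefix that parses as NP is 'a student', but the remainder 'cited a dog or a spy a student' is not a VP under these rules. The alternative S rule S → S Conj S likewise has no satisfying split.

Ungrammatical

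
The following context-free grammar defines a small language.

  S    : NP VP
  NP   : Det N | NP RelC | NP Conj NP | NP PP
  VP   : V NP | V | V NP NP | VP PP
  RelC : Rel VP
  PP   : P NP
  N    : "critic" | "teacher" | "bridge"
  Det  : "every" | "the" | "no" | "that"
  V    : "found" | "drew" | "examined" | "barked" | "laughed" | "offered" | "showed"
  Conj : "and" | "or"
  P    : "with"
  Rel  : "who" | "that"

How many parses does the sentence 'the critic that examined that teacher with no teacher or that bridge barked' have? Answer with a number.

7

Two of the 7 distinct bracketings:
[S [NP [NP [Det the] [N critic]] [RelC [Rel that] [VP [V examined] [NP [NP [NP [Det that] [N teacher]] [PP [P with] [NP [Det no] [N teacher]]]] [Conj or] [NP [Det that] [N bridge]]]]]] [VP [V barked]]]
[S [NP [NP [Det the] [N critic]] [RelC [Rel that] [VP [V examined] [NP [NP [Det that] [N teacher]] [PP [P with] [NP [NP [Det no] [N teacher]] [Conj or] [NP [Det that] [N bridge]]]]]]]] [VP [V barked]]]
The trees differ in how a recursive rule is bracketed over the same span.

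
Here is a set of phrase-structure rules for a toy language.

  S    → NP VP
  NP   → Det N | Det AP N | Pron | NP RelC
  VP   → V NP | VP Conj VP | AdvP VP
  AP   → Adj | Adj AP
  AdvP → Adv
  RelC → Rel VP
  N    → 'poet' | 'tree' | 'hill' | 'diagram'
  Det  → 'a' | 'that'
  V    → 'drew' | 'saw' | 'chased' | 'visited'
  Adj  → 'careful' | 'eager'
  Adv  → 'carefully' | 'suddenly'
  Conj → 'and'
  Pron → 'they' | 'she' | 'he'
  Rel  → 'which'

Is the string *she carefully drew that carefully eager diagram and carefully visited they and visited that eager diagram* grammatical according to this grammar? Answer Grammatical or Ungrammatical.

Ungrammatical

A Det word can never sit immediately before an Adv word in any string this grammar generates, so the substring 'that carefully' rules out a derivation.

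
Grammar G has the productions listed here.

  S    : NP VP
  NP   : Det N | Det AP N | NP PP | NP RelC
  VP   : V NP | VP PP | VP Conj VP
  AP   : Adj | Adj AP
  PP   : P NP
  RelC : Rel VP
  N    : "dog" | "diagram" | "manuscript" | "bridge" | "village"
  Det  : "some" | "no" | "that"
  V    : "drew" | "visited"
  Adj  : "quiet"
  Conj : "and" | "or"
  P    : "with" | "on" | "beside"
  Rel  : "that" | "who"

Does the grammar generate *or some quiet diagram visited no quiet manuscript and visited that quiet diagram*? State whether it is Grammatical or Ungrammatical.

Ungrammatical

A Conj word can never sit immediately before a Det word in any string this grammar generates, so the substring 'or some' rules out a derivation.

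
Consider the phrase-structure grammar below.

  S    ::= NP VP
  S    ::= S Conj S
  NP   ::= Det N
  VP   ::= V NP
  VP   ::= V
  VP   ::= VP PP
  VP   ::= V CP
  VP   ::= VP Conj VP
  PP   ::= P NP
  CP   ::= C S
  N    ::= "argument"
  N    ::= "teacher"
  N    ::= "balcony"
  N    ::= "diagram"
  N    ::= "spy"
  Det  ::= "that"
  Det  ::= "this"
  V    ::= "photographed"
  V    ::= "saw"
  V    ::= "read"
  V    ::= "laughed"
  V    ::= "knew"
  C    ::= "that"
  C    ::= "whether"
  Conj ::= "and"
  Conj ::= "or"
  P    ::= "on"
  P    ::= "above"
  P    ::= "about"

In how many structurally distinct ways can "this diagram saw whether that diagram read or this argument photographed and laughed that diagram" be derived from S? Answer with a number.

Two of the 3 distinct bracketings:
[S [NP [Det this] [N diagram]] [VP [V saw] [CP [C whether] [S [S [NP [Det that] [N diagram]] [VP [V read]]] [Conj or] [S [NP [Det this] [N argument]] [VP [VP [V photographed]] [Conj and] [VP [V laughed] [NP [Det that] [N diagram]]]]]]]]]
[S [NP [Det this] [N diagram]] [VP [VP [V saw] [CP [C whether] [S [S [NP [Det that] [N diagram]] [VP [V read]]] [Conj or] [S [NP [Det this] [N argument]] [VP [V photographed]]]]]] [Conj and] [VP [V laughed] [NP [Det that] [N diagram]]]]]
The trees differ in how a recursive rule is bracketed over the same span.

3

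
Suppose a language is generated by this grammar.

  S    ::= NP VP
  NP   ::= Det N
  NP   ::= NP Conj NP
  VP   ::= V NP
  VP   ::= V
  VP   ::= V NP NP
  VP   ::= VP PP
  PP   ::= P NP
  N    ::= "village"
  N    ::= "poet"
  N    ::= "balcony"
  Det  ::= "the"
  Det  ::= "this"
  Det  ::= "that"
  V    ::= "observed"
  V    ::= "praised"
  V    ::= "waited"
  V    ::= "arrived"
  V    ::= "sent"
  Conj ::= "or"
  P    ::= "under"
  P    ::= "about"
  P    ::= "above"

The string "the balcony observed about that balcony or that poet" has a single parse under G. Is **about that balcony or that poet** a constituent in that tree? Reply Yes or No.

[S [NP [Det the] [N balcony]] [VP [VP [V observed]] [PP [P about] [NP [NP [Det that] [N balcony]] [Conj or] [NP [Det that] [N poet]]]]]]
The words 'about that balcony or that poet' are exhaustively dominated by a single PP node (built by PP → P NP), so they form a constituent.

Yes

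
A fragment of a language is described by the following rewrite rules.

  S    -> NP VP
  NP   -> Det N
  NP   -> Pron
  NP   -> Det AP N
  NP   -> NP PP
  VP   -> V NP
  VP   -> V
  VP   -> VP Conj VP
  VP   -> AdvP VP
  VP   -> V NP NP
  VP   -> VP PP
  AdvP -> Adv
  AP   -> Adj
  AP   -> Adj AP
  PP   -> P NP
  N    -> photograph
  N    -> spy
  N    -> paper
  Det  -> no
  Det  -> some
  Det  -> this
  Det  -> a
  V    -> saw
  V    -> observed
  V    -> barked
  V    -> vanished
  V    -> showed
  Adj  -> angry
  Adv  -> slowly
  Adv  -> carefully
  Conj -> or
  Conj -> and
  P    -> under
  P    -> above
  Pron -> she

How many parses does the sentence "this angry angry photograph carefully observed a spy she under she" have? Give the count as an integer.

3

Two of the 3 distinct bracketings:
[S [NP [Det this] [AP [Adj angry] [AP [Adj angry]]] [N photograph]] [VP [AdvP [Adv carefully]] [VP [V observed] [NP [Det a] [N spy]] [NP [NP [Pron she]] [PP [P under] [NP [Pron she]]]]]]]
[S [NP [Det this] [AP [Adj angry] [AP [Adj angry]]] [N photograph]] [VP [AdvP [Adv carefully]] [VP [VP [V observed] [NP [Det a] [N spy]] [NP [Pron she]]] [PP [P under] [NP [Pron she]]]]]]
The difference turns on whether NP → NP PP is used at the relevant span, versus an alternative expansion of NP.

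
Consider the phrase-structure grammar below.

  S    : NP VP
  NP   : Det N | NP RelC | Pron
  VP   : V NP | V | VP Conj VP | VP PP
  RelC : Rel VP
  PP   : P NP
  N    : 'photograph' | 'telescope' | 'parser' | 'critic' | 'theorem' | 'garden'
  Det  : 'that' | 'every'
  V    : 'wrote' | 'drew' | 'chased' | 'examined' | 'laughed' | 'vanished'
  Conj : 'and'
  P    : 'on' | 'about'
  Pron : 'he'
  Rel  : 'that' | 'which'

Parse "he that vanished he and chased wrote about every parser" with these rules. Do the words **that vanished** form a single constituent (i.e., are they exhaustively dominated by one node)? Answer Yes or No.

[S [NP [NP [Pron he]] [RelC [Rel that] [VP [VP [V vanished] [NP [Pron he]]] [Conj and] [VP [V chased]]]]] [VP [VP [V wrote]] [PP [P about] [NP [Det every] [N parser]]]]]
The smallest constituent containing 'that vanished' is the RelC spanning 'that vanished he and chased'; no single node in the tree dominates exactly the given words.

No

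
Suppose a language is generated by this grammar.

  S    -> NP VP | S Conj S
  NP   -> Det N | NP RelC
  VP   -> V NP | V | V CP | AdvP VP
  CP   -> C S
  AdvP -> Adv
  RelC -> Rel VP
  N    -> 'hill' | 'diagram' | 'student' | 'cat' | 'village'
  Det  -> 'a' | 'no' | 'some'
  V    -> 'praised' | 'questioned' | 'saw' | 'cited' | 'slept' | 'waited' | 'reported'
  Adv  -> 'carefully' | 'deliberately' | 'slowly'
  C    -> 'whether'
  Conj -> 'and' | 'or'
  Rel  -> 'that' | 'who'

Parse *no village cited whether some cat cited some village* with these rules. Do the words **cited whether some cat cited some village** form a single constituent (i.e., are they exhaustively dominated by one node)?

Yes

[S [NP [Det no] [N village]] [VP [V cited] [CP [C whether] [S [NP [Det some] [N cat]] [VP [V cited] [NP [Det some] [N village]]]]]]]
The words 'cited whether some cat cited some village' are exhaustively dominated by a single VP node (built by VP → V CP), so they form a constituent.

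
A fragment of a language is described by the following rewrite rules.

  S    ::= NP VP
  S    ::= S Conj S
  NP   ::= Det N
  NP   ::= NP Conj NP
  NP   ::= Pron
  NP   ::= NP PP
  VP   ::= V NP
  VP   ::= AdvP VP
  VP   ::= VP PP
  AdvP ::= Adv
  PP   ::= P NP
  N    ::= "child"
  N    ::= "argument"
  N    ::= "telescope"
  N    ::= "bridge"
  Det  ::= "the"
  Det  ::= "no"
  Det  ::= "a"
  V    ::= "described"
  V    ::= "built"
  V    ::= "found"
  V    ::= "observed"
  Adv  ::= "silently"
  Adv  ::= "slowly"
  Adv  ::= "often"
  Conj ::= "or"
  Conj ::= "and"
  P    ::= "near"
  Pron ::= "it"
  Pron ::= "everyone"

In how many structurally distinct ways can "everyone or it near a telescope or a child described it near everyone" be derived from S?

Two of the 10 distinct bracketings:
[S [NP [NP [Pron everyone]] [Conj or] [NP [NP [NP [Pron it]] [PP [P near] [NP [Det a] [N telescope]]]] [Conj or] [NP [Det a] [N child]]]] [VP [V described] [NP [NP [Pron it]] [PP [P near] [NP [Pron everyone]]]]]]
[S [NP [NP [Pron everyone]] [Conj or] [NP [NP [NP [Pron it]] [PP [P near] [NP [Det a] [N telescope]]]] [Conj or] [NP [Det a] [N child]]]] [VP [VP [V described] [NP [Pron it]]] [PP [P near] [NP [Pron everyone]]]]]
The difference turns on whether VP → VP PP is used at the relevant span, versus an alternative expansion of VP.

10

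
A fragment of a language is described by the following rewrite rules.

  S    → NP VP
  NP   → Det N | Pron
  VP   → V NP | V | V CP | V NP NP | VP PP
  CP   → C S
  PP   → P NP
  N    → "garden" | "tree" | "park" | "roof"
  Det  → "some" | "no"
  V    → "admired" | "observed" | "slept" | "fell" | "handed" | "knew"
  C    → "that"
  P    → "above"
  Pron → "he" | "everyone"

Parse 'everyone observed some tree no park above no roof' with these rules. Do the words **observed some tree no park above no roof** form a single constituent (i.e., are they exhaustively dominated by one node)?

[S [NP [Pron everyone]] [VP [VP [V observed] [NP [Det some] [N tree]] [NP [Det no] [N park]]] [PP [P above] [NP [Det no] [N roof]]]]]
The words 'observed some tree no park above no roof' are exhaustively dominated by a single VP node (built by VP → VP PP), so they form a constituent.

Yes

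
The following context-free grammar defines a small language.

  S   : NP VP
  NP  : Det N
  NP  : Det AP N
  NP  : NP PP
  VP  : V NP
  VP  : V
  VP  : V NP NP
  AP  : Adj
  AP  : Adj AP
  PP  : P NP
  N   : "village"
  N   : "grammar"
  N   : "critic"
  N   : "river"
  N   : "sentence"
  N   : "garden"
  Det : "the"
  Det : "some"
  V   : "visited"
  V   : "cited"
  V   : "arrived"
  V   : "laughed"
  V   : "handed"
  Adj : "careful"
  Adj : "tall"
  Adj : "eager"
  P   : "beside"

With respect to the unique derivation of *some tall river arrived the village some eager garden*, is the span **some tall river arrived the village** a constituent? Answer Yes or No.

[S [NP [Det some] [AP [Adj tall]] [N river]] [VP [V arrived] [NP [Det the] [N village]] [NP [Det some] [AP [Adj eager]] [N garden]]]]
The smallest constituent containing 'some tall river arrived the village' is the S spanning 'some tall river arrived the village some eager garden'; no single node in the tree dominates exactly the given words.

No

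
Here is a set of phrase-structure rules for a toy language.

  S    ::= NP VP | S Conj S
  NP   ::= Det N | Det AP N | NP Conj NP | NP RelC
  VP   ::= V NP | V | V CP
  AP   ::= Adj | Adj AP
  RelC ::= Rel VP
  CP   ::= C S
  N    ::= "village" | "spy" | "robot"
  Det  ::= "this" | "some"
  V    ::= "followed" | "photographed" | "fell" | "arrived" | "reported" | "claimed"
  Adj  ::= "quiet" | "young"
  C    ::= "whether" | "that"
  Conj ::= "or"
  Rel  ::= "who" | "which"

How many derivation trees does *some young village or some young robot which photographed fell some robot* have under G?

The two bracketings:
[S [NP [NP [Det some] [AP [Adj young]] [N village]] [Conj or] [NP [NP [Det some] [AP [Adj young]] [N robot]] [RelC [Rel which] [VP [V photographed]]]]] [VP [V fell] [NP [Det some] [N robot]]]]
[S [NP [NP [NP [Det some] [AP [Adj young]] [N village]] [Conj or] [NP [Det some] [AP [Adj young]] [N robot]]] [RelC [Rel which] [VP [V photographed]]]] [VP [V fell] [NP [Det some] [N robot]]]]
The trees differ in how a recursive rule is bracketed over the same span.

2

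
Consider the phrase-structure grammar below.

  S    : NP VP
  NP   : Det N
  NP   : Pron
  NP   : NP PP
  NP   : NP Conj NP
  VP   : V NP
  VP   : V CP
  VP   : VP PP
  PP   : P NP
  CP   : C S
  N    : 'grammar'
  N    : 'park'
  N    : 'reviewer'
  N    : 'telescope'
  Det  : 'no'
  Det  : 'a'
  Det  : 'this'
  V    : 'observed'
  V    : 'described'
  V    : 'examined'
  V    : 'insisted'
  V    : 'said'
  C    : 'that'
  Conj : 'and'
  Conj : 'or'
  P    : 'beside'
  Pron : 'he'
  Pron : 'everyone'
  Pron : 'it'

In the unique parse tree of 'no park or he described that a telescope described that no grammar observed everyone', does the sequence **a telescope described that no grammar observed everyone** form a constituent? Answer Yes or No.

[S [NP [NP [Det no] [N park]] [Conj or] [NP [Pron he]]] [VP [V described] [CP [C that] [S [NP [Det a] [N telescope]] [VP [V described] [CP [C that] [S [NP [Det no] [N grammar]] [VP [V observed] [NP [Pron everyone]]]]]]]]]]
The words 'a telescope described that no grammar observed everyone' are exhaustively dominated by a single S node (built by S → NP VP), so they form a constituent.

Yes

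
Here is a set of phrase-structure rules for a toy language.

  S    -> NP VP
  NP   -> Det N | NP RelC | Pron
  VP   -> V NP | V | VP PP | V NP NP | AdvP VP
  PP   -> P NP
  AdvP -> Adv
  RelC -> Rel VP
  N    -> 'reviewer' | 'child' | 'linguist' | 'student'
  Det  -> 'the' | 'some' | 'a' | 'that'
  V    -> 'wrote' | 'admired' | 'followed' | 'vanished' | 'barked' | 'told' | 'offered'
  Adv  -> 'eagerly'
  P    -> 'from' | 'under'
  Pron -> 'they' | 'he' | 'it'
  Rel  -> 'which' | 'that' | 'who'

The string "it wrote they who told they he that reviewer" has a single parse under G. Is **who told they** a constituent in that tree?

[S [NP [Pron it]] [VP [V wrote] [NP [NP [Pron they]] [RelC [Rel who] [VP [V told] [NP [Pron they]] [NP [Pron he]]]]] [NP [Det that] [N reviewer]]]]
The smallest constituent containing 'who told they' is the RelC spanning 'who told they he'; no single node in the tree dominates exactly the given words.

No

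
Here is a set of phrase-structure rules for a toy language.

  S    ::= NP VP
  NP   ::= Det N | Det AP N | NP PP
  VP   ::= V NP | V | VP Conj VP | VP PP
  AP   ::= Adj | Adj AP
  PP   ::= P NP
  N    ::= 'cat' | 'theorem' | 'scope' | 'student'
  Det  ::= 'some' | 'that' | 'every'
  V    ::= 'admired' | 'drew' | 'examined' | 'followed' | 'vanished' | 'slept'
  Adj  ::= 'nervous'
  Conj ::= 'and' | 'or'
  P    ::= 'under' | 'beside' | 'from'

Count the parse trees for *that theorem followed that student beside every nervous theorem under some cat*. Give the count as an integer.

Two of the 5 distinct bracketings:
[S [NP [Det that] [N theorem]] [VP [V followed] [NP [NP [Det that] [N student]] [PP [P beside] [NP [NP [Det every] [AP [Adj nervous]] [N theorem]] [PP [P under] [NP [Det some] [N cat]]]]]]]]
[S [NP [Det that] [N theorem]] [VP [V followed] [NP [NP [NP [Det that] [N student]] [PP [P beside] [NP [Det every] [AP [Adj nervous]] [N theorem]]]] [PP [P under] [NP [Det some] [N cat]]]]]]
The trees differ in how a recursive rule is bracketed over the same span.

5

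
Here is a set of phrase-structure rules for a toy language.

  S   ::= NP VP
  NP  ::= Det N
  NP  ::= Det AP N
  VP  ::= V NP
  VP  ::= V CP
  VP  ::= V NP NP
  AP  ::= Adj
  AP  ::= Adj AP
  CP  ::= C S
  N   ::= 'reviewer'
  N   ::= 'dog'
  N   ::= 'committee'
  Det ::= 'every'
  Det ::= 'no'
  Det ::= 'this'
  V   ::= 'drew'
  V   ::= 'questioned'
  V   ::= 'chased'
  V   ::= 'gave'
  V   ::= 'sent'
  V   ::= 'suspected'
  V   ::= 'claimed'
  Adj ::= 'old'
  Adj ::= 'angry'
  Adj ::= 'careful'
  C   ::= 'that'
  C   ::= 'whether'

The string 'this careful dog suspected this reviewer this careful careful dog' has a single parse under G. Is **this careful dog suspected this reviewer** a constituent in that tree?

[S [NP [Det this] [AP [Adj careful]] [N dog]] [VP [V suspected] [NP [Det this] [N reviewer]] [NP [Det this] [AP [Adj careful] [AP [Adj careful]]] [N dog]]]]
The smallest constituent containing 'this careful dog suspected this reviewer' is the S spanning 'this careful dog suspected this reviewer this careful careful dog'; no single node in the tree dominates exactly the given words.

No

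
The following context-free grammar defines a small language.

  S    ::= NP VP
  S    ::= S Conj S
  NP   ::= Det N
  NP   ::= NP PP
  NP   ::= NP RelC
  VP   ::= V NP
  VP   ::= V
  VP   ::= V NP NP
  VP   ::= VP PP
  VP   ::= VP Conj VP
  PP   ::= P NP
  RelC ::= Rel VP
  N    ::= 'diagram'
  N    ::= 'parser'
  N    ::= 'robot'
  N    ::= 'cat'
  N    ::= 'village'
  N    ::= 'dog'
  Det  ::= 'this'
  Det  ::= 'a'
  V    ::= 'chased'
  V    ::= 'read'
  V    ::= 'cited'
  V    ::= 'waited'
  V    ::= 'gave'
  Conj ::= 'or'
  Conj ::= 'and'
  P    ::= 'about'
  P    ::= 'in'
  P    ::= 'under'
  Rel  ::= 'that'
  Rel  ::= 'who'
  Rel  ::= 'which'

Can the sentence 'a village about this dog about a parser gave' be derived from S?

Grammatical

[S [NP [NP [Det a] [N village]] [PP [P about] [NP [NP [Det this] [N dog]] [PP [P about] [NP [Det a] [N parser]]]]]] [VP [V gave]]]
Every word is introduced by a lexical rule and the phrasal rules combine the resulting categories into a single S.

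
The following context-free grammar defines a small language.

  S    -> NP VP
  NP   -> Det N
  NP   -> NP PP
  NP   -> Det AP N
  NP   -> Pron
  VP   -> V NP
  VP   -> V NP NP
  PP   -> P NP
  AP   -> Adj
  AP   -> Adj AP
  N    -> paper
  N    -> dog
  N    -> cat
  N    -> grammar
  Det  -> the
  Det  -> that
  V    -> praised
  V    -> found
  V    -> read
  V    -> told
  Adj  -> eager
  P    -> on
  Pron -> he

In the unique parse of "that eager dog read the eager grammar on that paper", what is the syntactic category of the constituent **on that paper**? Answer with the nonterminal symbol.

[S [NP [Det that] [AP [Adj eager]] [N dog]] [VP [V read] [NP [NP [Det the] [AP [Adj eager]] [N grammar]] [PP [P on] [NP [Det that] [N paper]]]]]]
The span 'on that paper' is the PP node built by PP → P NP.

PP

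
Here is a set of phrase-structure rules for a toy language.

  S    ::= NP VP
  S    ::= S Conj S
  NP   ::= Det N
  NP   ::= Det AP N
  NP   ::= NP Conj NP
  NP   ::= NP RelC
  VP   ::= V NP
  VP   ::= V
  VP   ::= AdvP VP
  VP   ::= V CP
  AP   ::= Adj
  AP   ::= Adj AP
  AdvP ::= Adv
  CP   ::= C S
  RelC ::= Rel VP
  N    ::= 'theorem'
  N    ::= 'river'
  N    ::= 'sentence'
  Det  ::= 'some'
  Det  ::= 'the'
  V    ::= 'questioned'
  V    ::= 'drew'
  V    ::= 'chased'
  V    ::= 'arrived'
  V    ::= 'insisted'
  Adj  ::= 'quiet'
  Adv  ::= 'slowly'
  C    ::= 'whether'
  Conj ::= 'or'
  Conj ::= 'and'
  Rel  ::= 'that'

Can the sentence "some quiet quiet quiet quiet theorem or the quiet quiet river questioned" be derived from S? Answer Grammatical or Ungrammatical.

[S [NP [NP [Det some] [AP [Adj quiet] [AP [Adj quiet] [AP [Adj quiet] [AP [Adj quiet]]]]] [N theorem]] [Conj or] [NP [Det the] [AP [Adj quiet] [AP [Adj quiet]]] [N river]]] [VP [V questioned]]]
The bracketing above is licensed at every node by one of the given productions, with S at the root.

Grammatical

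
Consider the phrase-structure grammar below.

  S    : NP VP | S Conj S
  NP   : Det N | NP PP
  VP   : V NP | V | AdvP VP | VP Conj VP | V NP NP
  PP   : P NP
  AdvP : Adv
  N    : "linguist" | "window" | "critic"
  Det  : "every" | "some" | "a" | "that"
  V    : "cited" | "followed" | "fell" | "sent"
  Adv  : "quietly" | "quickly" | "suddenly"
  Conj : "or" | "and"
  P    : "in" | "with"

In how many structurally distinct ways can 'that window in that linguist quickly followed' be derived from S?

[S [NP [NP [Det that] [N window]] [PP [P in] [NP [Det that] [N linguist]]]] [VP [AdvP [Adv quickly]] [VP [V followed]]]]
No rule offers an alternative attachment or grouping for any span, so this is the only derivation.

1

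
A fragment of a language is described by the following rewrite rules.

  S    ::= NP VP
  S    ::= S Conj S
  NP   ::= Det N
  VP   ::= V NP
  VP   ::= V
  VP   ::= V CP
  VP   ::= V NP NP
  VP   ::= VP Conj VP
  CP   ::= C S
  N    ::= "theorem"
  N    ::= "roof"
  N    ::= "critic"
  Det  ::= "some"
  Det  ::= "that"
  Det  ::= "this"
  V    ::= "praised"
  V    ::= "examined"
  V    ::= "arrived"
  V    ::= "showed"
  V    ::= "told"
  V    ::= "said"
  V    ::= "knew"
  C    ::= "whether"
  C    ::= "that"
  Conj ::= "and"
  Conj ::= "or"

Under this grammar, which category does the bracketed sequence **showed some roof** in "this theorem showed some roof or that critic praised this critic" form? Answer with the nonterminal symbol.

[S [S [NP [Det this] [N theorem]] [VP [V showed] [NP [Det some] [N roof]]]] [Conj or] [S [NP [Det that] [N critic]] [VP [V praised] [NP [Det this] [N critic]]]]]
The span 'showed some roof' is the VP node built by VP → V NP.

VP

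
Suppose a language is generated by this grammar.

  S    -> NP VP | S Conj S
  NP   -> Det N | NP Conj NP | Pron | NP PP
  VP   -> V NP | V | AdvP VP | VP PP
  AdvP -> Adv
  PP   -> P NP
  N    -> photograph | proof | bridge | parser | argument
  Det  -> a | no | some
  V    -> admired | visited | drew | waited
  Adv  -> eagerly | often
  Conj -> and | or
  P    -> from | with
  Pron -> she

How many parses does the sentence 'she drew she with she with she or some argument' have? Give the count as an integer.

9

Two of the 9 distinct bracketings:
[S [NP [Pron she]] [VP [V drew] [NP [NP [NP [Pron she]] [PP [P with] [NP [NP [Pron she]] [PP [P with] [NP [Pron she]]]]]] [Conj or] [NP [Det some] [N argument]]]]]
[S [NP [Pron she]] [VP [V drew] [NP [NP [NP [NP [Pron she]] [PP [P with] [NP [Pron she]]]] [PP [P with] [NP [Pron she]]]] [Conj or] [NP [Det some] [N argument]]]]]
The trees differ in how a recursive rule is bracketed over the same span.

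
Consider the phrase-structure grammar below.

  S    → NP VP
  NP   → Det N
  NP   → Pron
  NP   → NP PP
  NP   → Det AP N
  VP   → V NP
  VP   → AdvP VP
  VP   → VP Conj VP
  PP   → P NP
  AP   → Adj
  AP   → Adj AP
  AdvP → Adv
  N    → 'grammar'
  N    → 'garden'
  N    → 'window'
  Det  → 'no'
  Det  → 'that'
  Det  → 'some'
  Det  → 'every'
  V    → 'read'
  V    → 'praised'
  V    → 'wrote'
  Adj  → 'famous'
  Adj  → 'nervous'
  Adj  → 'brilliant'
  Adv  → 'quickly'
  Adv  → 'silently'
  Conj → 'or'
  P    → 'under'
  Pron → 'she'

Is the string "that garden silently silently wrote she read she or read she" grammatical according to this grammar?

Ungrammatical

For S → NP VP, the only prefix that parses as NP is 'that garden', but the remainder 'silently silently wrote she read she or read she' is not a VP under these rules.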